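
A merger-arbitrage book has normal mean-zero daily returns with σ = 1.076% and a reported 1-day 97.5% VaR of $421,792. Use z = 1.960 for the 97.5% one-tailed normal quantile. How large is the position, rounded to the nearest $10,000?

VaR as a fraction of value: z·σ = 1.960 × 1.076% = 2.10896%.
Position = $421,792 / 0.0210896 = $20,000,000.

$20,000,000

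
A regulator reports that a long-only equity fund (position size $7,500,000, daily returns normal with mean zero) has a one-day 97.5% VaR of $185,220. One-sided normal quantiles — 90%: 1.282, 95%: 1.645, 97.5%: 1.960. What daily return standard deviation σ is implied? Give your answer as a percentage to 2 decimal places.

VaR as a fraction: $185,220 / $7,500,000 = 2.470%.
σ = VaR / z = 2.470% / 1.960 = 1.260%.

1.26%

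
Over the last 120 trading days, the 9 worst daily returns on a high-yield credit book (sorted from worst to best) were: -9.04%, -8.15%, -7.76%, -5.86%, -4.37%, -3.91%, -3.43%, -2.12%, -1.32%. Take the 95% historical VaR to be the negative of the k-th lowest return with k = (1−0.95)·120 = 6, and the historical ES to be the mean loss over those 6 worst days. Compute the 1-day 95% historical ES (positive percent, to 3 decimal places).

6.515%

The 6 worst returns sum to -39.09%.
ES = −(-39.09%) / 6 = 6.515%.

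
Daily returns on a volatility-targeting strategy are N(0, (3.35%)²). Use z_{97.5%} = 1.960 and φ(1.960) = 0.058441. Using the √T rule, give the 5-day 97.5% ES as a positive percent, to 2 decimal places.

17.51%

σ_{5d} = 3.35% × √5 = 7.491%.
ES multiplier = φ(z)/(1−α) = 0.058441/0.025 = 2.338.
ES = 7.491% × 2.338 = 17.514%.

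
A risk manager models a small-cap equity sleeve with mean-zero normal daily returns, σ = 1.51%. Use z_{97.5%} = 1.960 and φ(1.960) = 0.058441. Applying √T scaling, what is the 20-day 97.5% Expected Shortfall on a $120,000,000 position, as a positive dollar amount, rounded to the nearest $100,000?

σ_{20d} = 1.51% × √20 = 6.753%.
ES multiplier = φ(z)/(1−α) = 0.058441/0.025 = 2.338.
ES = 6.753% × 2.338 = 15.789%; on $120,000,000: $18,946,800.

$18,900,000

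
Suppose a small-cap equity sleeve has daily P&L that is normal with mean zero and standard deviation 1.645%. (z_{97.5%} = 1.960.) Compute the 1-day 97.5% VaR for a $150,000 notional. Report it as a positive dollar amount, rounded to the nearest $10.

$4,840

VaR = z·σ = 1.960 × 1.645% = 3.224%.
On $150,000: 0.03224 × $150,000 = $4,836.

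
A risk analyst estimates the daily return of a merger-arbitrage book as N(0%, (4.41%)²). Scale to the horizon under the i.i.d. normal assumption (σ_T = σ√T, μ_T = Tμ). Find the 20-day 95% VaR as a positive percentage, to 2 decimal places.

32.44%

At 95%, z = 1.645.
σ_{20d} = 4.41% × √20 = 19.722%.
VaR = 1.645 × 19.722% = 32.443%.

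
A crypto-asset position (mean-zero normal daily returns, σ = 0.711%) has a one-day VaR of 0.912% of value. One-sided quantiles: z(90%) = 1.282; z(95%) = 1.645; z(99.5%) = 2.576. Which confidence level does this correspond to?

90%

Implied z = VaR/σ = 0.912 / 0.711 = 1.283.
This matches z(90%) = 1.282.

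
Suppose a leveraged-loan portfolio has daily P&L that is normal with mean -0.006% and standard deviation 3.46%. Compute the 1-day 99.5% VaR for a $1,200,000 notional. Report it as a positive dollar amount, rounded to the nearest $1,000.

At 99.5% one-sided, z = 2.576.
VaR = −μ + z·σ = −(-0.006%) + 2.576 × 3.46% = 8.919%.
On $1,200,000: 0.08919 × $1,200,000 = $107,028.

$107,000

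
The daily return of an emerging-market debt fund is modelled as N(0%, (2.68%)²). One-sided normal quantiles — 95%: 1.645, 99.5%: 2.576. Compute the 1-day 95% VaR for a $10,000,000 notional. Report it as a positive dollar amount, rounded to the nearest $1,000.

$441,000

VaR = z·σ = 1.645 × 2.68% = 4.409%.
On $10,000,000: 0.04409 × $10,000,000 = $440,900.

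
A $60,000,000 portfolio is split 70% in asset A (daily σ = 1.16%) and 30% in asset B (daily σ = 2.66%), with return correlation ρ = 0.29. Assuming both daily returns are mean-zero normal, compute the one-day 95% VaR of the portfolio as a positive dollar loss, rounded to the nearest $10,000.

$1,280,000

σ_p² = 0.7²·1.16² + 0.3²·2.66² + 2·0.29·0.7·0.3·1.16·2.66 = 1.6720 (%²).
σ_p = √1.6720 = 1.293%.
At 95%, z = 1.645.
VaR = 1.645 × 1.293% = 2.127%; on $60,000,000 that is $1,276,200.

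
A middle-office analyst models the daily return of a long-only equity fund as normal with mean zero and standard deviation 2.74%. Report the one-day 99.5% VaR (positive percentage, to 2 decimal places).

7.06%

At 99.5% one-sided, z = 2.576.
VaR = z·σ = 2.576 × 2.74% = 7.058%.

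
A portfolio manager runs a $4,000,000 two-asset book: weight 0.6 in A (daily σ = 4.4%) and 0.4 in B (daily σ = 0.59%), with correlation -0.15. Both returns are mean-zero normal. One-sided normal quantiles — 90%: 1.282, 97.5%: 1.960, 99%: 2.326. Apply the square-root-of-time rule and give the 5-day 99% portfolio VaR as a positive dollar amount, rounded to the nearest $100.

$544,000

σ_p = √(0.6²·4.4² + 0.4²·0.59² + 2·-0.15·0.6·0.4·4.4·0.59) = 2.615%.
σ_{5d} = 2.615% × √5 = 5.847%.
VaR = 2.326 × 5.847% = 13.600%; on $4,000,000 that is $544,000.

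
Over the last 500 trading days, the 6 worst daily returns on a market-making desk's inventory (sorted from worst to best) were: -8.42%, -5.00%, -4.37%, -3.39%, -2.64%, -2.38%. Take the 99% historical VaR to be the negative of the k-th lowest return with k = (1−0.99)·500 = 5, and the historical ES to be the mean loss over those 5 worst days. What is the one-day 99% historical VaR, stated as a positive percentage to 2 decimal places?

2.64%

k = 5; the 5th lowest return is -2.64%, so VaR = 2.64%.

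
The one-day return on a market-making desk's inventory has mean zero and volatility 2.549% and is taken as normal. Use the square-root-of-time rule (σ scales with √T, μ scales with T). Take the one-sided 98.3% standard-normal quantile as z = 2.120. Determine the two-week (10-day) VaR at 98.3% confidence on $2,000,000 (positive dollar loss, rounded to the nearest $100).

σ_{10d} = 2.549% × √10 = 8.061%.
VaR = 2.120 × 8.061% = 17.089%.
On $2,000,000: 0.17089 × $2,000,000 = $341,780.

$341,800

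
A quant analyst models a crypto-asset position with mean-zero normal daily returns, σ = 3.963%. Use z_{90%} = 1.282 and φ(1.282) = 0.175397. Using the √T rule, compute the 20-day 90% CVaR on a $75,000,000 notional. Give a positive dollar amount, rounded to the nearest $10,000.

σ_{20d} = 3.963% × √20 = 17.723%.
ES multiplier = φ(z)/(1−α) = 0.175397/0.1 = 1.754.
ES = 17.723% × 1.754 = 31.086%; on $75,000,000: $23,314,500.

$23,310,000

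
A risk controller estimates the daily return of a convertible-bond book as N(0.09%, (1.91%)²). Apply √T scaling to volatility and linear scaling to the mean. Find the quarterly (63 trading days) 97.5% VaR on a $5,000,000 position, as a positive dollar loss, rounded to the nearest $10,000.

At 97.5%, z = 1.960.
σ_{63d} = 1.91% × √63 = 15.160%; μ_{63d} = 63 × 0.09% = 5.670%.
VaR = −(5.670%) + 1.960 × 15.160% = 24.044%.
On $5,000,000: 0.24044 × $5,000,000 = $1,202,200.

$1,200,000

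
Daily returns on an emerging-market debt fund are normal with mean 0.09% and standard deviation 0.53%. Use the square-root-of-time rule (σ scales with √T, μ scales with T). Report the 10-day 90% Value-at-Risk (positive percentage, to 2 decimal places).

1.25%

At 90%, z = 1.282.
σ_{10d} = 0.53% × √10 = 1.676%; μ_{10d} = 10 × 0.09% = 0.900%.
VaR = −(0.900%) + 1.282 × 1.676% = 1.249%.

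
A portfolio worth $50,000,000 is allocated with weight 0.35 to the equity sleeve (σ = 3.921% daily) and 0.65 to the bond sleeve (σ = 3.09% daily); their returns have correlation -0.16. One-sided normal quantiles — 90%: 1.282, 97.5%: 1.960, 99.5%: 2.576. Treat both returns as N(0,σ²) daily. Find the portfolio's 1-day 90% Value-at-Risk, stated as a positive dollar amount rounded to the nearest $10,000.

σ_p² = 0.35²·3.921² + 0.65²·3.09² + 2·-0.16·0.35·0.65·3.921·3.09 = 5.0354 (%²).
σ_p = √5.0354 = 2.244%.
VaR = 1.282 × 2.244% = 2.877%; on $50,000,000 that is $1,438,500.

$1,440,000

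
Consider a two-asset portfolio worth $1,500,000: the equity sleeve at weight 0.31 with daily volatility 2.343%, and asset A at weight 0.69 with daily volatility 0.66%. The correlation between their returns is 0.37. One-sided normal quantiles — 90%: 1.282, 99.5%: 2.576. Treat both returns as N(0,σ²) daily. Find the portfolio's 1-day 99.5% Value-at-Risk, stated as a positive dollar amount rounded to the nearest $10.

$38,250

σ_p² = 0.31²·2.343² + 0.69²·0.66² + 2·0.37·0.31·0.69·2.343·0.66 = 0.9797 (%²).
σ_p = √0.9797 = 0.990%.
VaR = 2.576 × 0.990% = 2.550%; on $1,500,000 that is $38,250.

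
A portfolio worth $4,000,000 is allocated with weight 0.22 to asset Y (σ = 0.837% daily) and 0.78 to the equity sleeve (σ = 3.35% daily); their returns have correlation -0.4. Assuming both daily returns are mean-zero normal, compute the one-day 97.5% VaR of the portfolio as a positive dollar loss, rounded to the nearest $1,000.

$200,000

σ_p² = 0.22²·0.837² + 0.78²·3.35² + 2·-0.4·0.22·0.78·0.837·3.35 = 6.4768 (%²).
σ_p = √6.4768 = 2.545%.
At 97.5%, z = 1.960.
VaR = 1.960 × 2.545% = 4.988%; on $4,000,000 that is $199,520.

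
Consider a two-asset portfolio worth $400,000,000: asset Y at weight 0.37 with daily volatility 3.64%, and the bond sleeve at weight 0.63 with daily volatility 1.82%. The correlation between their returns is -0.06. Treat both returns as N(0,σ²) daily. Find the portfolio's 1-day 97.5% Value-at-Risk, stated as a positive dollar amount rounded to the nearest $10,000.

σ_p² = 0.37²·3.64² + 0.63²·1.82² + 2·-0.06·0.37·0.63·3.64·1.82 = 2.9433 (%²).
σ_p = √2.9433 = 1.716%.
At 97.5%, z = 1.960.
VaR = 1.960 × 1.716% = 3.363%; on $400,000,000 that is $13,452,000.

$13,450,000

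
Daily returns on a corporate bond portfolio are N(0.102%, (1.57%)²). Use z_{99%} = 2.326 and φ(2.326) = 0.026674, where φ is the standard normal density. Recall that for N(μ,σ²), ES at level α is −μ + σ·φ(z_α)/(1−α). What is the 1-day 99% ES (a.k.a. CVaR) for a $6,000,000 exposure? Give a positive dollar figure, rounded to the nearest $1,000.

$245,000

Tail multiplier: φ(z)/(1−α) = 0.026674 / 0.01 = 2.667.
ES = −(0.102%) + 1.57% × 2.667 = 4.085%.
On $6,000,000: 0.04085 × $6,000,000 = $245,100.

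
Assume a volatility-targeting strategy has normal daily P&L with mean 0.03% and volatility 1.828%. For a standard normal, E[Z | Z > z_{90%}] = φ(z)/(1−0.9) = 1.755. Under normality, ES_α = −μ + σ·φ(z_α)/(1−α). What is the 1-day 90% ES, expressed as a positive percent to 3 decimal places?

3.178%

ES = −(0.03%) + 1.828% × 1.755 = 3.178%.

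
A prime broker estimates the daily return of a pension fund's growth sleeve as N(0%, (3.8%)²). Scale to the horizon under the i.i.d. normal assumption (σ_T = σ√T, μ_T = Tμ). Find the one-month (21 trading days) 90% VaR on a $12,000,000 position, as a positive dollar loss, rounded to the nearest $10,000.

$2,680,000

At 90%, z = 1.282.
σ_{21d} = 3.8% × √21 = 17.414%.
VaR = 1.282 × 17.414% = 22.325%.
On $12,000,000: 0.22325 × $12,000,000 = $2,679,000.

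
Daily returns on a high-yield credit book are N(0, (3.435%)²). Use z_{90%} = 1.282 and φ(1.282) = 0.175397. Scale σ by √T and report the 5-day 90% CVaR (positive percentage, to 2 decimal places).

13.47%

σ_{5d} = 3.435% × √5 = 7.681%.
ES multiplier = φ(z)/(1−α) = 0.175397/0.1 = 1.754.
ES = 7.681% × 1.754 = 13.472%.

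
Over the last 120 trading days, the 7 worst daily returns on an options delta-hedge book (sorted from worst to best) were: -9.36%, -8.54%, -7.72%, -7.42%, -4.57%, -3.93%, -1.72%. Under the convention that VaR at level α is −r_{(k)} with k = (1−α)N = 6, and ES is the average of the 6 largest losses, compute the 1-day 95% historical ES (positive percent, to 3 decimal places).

6.923%

The 6 worst returns sum to -41.54%.
ES = −(-41.54%) / 6 = 6.9233…% ≈ 6.923%.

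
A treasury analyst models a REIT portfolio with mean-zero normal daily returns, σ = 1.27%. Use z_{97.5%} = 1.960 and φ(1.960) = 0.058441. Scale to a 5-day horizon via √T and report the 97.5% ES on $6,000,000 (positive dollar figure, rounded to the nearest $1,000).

σ_{5d} = 1.27% × √5 = 2.840%.
ES multiplier = φ(z)/(1−α) = 0.058441/0.025 = 2.338.
ES = 2.840% × 2.338 = 6.640%; on $6,000,000: $398,400.

$398,000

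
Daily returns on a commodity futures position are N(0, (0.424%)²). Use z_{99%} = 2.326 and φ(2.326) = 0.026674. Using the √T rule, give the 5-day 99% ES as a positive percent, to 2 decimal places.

σ_{5d} = 0.424% × √5 = 0.948%.
ES multiplier = φ(z)/(1−α) = 0.026674/0.01 = 2.667.
ES = 0.948% × 2.667 = 2.528%.

2.53%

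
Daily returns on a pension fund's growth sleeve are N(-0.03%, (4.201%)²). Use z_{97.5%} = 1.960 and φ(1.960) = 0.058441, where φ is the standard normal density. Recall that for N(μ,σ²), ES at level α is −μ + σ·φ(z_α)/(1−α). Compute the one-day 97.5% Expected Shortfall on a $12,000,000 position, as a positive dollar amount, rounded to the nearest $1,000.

$1,182,000

Tail multiplier: φ(z)/(1−α) = 0.058441 / 0.025 = 2.338.
ES = −(-0.03%) + 4.201% × 2.338 = 9.852%.
On $12,000,000: 0.09852 × $12,000,000 = $1,182,240.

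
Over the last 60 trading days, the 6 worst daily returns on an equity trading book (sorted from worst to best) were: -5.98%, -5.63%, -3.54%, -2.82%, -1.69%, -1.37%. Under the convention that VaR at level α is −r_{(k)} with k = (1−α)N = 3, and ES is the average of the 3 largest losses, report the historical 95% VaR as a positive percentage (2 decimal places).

3.54%

k = 3; the 3rd lowest return is -3.54%, so VaR = 3.54%.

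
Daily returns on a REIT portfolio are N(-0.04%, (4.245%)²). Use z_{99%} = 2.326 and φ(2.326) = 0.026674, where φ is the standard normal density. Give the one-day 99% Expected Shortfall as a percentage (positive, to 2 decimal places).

11.36%

Tail multiplier: φ(z)/(1−α) = 0.026674 / 0.01 = 2.667.
ES = −(-0.04%) + 4.245% × 2.667 = 11.361%.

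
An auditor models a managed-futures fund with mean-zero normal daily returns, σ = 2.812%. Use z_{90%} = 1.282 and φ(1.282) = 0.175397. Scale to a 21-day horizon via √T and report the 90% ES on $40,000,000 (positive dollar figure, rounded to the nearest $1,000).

σ_{21d} = 2.812% × √21 = 12.886%.
ES multiplier = φ(z)/(1−α) = 0.175397/0.1 = 1.754.
ES = 12.886% × 1.754 = 22.602%; on $40,000,000: $9,040,800.

$9,041,000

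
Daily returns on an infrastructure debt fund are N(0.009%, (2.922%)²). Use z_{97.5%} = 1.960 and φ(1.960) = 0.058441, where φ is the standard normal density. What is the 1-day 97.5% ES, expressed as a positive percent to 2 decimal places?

6.82%

Tail multiplier: φ(z)/(1−α) = 0.058441 / 0.025 = 2.338.
ES = −(0.009%) + 2.922% × 2.338 = 6.823%.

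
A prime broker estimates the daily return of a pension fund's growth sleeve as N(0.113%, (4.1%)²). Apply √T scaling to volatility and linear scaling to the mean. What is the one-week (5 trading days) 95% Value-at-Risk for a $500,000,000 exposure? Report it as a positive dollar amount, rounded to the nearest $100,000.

At 95%, z = 1.645.
σ_{5d} = 4.1% × √5 = 9.168%; μ_{5d} = 5 × 0.113% = 0.565%.
VaR = −(0.565%) + 1.645 × 9.168% = 14.516%.
On $500,000,000: 0.14516 × $500,000,000 = $72,580,000.

$72,600,000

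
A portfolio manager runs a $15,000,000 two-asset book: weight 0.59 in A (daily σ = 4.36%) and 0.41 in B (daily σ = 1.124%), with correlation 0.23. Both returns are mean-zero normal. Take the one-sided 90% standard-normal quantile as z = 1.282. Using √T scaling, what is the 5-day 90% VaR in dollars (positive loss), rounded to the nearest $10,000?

$1,170,000

σ_p = √(0.59²·4.36² + 0.41²·1.124² + 2·0.23·0.59·0.41·4.36·1.124) = 2.716%.
σ_{5d} = 2.716% × √5 = 6.073%.
VaR = 1.282 × 6.073% = 7.786%; on $15,000,000 that is $1,167,900.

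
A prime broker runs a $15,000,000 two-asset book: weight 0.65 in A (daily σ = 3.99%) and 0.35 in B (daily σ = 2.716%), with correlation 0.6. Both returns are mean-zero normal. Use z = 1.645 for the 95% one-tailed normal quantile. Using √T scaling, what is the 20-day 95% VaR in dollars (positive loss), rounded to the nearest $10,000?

σ_p = √(0.65²·3.99² + 0.35²·2.716² + 2·0.6·0.65·0.35·3.99·2.716) = 3.254%.
σ_{20d} = 3.254% × √20 = 14.552%.
VaR = 1.645 × 14.552% = 23.938%; on $15,000,000 that is $3,590,700.

$3,590,000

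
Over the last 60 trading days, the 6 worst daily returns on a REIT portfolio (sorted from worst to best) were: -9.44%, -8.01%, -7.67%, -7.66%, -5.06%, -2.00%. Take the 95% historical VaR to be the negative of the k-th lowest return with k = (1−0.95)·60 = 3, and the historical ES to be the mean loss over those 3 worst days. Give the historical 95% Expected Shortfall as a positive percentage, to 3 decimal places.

8.373%

The 3 worst returns sum to -25.12%.
ES = −(-25.12%) / 3 = 8.3733…% ≈ 8.373%.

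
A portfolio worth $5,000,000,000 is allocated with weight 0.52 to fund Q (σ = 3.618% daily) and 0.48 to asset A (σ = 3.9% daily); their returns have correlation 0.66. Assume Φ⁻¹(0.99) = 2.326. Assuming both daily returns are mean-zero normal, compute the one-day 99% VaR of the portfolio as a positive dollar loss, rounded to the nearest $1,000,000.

σ_p² = 0.52²·3.618² + 0.48²·3.9² + 2·0.66·0.52·0.48·3.618·3.9 = 11.6928 (%²).
σ_p = √11.6928 = 3.419%.
VaR = 2.326 × 3.419% = 7.953%; on $5,000,000,000 that is $397,650,000.

$398,000,000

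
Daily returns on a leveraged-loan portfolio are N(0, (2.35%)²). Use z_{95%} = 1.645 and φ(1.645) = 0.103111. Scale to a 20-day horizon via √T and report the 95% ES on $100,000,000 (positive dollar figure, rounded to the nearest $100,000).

$21,700,000

σ_{20d} = 2.35% × √20 = 10.510%.
ES multiplier = φ(z)/(1−α) = 0.103111/0.05 = 2.062.
ES = 10.510% × 2.062 = 21.672%; on $100,000,000: $21,672,000.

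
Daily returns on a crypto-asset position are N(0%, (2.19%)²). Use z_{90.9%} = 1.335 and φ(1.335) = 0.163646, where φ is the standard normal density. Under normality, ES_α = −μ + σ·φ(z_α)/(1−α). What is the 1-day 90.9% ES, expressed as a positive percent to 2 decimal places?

Tail multiplier: φ(z)/(1−α) = 0.163646 / 0.091 = 1.798.
ES = 2.19% × 1.798 = 3.938%.

3.94%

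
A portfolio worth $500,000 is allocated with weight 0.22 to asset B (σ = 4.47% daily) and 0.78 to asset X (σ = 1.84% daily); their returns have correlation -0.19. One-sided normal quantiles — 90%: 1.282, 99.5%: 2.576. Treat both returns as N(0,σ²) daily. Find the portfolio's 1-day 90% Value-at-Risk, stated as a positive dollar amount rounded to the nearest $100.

$10,100

σ_p² = 0.22²·4.47² + 0.78²·1.84² + 2·-0.19·0.22·0.78·4.47·1.84 = 2.4906 (%²).
σ_p = √2.4906 = 1.578%.
VaR = 1.282 × 1.578% = 2.023%; on $500,000 that is $10,115.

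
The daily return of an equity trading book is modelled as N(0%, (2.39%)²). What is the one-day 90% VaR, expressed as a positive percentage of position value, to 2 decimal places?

3.06%

At 90% one-sided, z = 1.282.
VaR = z·σ = 1.282 × 2.39% = 3.064%.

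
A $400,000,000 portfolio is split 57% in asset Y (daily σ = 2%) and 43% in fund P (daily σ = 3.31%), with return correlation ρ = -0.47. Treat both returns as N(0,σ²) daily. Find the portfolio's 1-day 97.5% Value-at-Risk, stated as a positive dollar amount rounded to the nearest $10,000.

$10,520,000

σ_p² = 0.57²·2² + 0.43²·3.31² + 2·-0.47·0.57·0.43·2·3.31 = 1.8002 (%²).
σ_p = √1.8002 = 1.342%.
At 97.5%, z = 1.960.
VaR = 1.960 × 1.342% = 2.630%; on $400,000,000 that is $10,520,000.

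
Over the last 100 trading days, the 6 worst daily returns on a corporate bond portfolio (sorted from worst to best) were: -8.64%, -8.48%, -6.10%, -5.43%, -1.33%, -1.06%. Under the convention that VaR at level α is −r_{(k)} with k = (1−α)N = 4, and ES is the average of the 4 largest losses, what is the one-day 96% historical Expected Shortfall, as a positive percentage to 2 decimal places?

The 4 worst returns sum to -28.65%.
ES = −(-28.65%) / 4 = 7.1625% ≈ 7.16%.

7.16%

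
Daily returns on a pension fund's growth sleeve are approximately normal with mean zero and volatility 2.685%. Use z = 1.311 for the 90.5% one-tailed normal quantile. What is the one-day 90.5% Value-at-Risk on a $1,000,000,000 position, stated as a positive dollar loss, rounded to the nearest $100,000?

$35,200,000

VaR = z·σ = 1.311 × 2.685% = 3.520%.
On $1,000,000,000: 0.03520 × $1,000,000,000 = $35,200,000.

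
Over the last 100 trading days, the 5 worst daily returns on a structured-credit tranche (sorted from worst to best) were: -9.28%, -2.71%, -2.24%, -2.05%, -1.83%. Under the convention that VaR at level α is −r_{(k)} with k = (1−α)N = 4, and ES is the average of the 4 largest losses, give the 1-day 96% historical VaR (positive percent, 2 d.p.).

2.05%

k = 4; the 4th lowest return is -2.05%, so VaR = 2.05%.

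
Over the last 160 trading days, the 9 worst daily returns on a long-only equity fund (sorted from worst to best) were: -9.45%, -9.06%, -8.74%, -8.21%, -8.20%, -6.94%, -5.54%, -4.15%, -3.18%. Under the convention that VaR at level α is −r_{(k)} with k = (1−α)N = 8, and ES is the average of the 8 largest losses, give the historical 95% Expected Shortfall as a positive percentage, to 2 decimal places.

7.54%

The 8 worst returns sum to -60.29%.
ES = −(-60.29%) / 8 = 7.53625% ≈ 7.54%.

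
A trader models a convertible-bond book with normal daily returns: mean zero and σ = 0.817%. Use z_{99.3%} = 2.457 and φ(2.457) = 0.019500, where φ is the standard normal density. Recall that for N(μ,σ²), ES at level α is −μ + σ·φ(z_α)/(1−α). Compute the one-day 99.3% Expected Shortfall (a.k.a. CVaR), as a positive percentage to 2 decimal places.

Tail multiplier: φ(z)/(1−α) = 0.019500 / 0.007 = 2.786.
ES = 0.817% × 2.786 = 2.276%.

2.28%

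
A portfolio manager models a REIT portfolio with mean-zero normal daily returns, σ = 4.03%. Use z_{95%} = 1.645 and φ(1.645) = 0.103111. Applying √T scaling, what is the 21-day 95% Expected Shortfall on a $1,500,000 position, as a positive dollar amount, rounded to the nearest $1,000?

σ_{21d} = 4.03% × √21 = 18.468%.
ES multiplier = φ(z)/(1−α) = 0.103111/0.05 = 2.062.
ES = 18.468% × 2.062 = 38.081%; on $1,500,000: $571,215.

$571,000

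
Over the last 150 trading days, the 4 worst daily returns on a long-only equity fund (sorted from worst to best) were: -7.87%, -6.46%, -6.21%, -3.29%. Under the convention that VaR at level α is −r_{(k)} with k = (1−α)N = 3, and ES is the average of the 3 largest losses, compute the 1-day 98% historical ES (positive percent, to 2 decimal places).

The 3 worst returns sum to -20.54%.
ES = −(-20.54%) / 3 = 6.8466…% ≈ 6.85%.

6.85%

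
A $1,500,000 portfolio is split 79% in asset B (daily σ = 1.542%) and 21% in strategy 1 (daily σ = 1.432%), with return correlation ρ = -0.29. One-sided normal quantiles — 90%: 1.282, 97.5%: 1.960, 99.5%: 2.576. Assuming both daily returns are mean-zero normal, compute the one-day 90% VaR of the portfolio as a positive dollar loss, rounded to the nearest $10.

σ_p² = 0.79²·1.542² + 0.21²·1.432² + 2·-0.29·0.79·0.21·1.542·1.432 = 1.3619 (%²).
σ_p = √1.3619 = 1.167%.
VaR = 1.282 × 1.167% = 1.496%; on $1,500,000 that is $22,440.

$22,440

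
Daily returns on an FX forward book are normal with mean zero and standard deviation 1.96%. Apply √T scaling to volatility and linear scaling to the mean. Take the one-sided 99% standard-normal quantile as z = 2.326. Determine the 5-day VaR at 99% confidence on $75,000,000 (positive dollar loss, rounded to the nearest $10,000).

σ_{5d} = 1.96% × √5 = 4.383%.
VaR = 2.326 × 4.383% = 10.195%.
On $75,000,000: 0.10195 × $75,000,000 = $7,646,250.

$7,650,000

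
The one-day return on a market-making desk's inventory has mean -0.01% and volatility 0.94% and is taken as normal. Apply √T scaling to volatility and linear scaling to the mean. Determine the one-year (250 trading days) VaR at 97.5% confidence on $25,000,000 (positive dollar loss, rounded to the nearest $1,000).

$7,908,000

At 97.5%, z = 1.960.
σ_{250d} = 0.94% × √250 = 14.863%; μ_{250d} = 250 × -0.01% = -2.500%.
VaR = −(-2.500%) + 1.960 × 14.863% = 31.631%.
On $25,000,000: 0.31631 × $25,000,000 = $7,907,750.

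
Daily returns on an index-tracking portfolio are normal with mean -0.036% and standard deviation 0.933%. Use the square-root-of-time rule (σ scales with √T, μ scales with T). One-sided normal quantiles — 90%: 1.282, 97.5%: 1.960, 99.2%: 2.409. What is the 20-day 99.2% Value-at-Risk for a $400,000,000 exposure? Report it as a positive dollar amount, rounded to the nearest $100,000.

σ_{20d} = 0.933% × √20 = 4.173%; μ_{20d} = 20 × -0.036% = -0.720%.
VaR = −(-0.720%) + 2.409 × 4.173% = 10.773%.
On $400,000,000: 0.10773 × $400,000,000 = $43,092,000.

$43,100,000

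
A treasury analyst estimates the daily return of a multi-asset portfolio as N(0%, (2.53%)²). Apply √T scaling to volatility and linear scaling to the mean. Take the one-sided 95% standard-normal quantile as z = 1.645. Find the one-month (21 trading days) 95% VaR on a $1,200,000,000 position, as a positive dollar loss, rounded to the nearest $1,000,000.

σ_{21d} = 2.53% × √21 = 11.594%.
VaR = 1.645 × 11.594% = 19.072%.
On $1,200,000,000: 0.19072 × $1,200,000,000 = $228,864,000.

$229,000,000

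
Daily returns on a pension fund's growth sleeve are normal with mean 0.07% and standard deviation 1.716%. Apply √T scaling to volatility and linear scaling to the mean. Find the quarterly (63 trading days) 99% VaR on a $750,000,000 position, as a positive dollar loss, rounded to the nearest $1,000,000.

At 99%, z = 2.326.
σ_{63d} = 1.716% × √63 = 13.620%; μ_{63d} = 63 × 0.07% = 4.410%.
VaR = −(4.410%) + 2.326 × 13.620% = 27.270%.
On $750,000,000: 0.27270 × $750,000,000 = $204,525,000.

$205,000,000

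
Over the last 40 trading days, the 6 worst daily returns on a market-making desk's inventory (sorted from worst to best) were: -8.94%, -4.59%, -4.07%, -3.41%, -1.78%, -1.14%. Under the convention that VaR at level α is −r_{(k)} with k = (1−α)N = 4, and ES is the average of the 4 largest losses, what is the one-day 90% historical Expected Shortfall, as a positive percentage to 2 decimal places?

5.25%

The 4 worst returns sum to -21.01%.
ES = −(-21.01%) / 4 = 5.2525% ≈ 5.25%.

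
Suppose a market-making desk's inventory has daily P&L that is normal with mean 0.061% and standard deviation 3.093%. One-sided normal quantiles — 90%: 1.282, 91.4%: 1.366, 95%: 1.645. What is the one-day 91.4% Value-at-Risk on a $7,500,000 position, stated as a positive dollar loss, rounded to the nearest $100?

$312,300

VaR = −μ + z·σ = −(0.061%) + 1.366 × 3.093% = 4.164%.
On $7,500,000: 0.04164 × $7,500,000 = $312,300.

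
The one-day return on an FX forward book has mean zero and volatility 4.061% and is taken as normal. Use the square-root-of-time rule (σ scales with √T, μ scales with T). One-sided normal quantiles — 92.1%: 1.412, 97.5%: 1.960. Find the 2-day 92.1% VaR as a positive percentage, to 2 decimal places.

σ_{2d} = 4.061% × √2 = 5.743%.
VaR = 1.412 × 5.743% = 8.109%.

8.11%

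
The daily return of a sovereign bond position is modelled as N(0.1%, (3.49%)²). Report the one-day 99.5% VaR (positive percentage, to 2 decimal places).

8.89%

At 99.5% one-sided, z = 2.576.
VaR = −μ + z·σ = −(0.1%) + 2.576 × 3.49% = 8.890%.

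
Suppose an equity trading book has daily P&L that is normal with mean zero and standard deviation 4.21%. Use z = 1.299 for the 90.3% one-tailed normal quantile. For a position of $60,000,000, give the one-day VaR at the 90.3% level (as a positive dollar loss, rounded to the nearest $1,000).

$3,281,000

VaR = z·σ = 1.299 × 4.21% = 5.469%.
On $60,000,000: 0.05469 × $60,000,000 = $3,281,400.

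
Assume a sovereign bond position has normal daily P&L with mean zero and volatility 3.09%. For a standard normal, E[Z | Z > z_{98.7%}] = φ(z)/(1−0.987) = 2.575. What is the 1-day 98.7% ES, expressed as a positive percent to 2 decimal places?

ES = 3.09% × 2.575 = 7.957%.

7.96%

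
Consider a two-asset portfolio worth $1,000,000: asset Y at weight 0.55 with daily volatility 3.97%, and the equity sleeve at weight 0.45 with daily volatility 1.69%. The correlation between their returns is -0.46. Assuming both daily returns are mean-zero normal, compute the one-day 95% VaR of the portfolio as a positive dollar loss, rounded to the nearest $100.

$32,100

σ_p² = 0.55²·3.97² + 0.45²·1.69² + 2·-0.46·0.55·0.45·3.97·1.69 = 3.8183 (%²).
σ_p = √3.8183 = 1.954%.
At 95%, z = 1.645.
VaR = 1.645 × 1.954% = 3.214%; on $1,000,000 that is $32,140.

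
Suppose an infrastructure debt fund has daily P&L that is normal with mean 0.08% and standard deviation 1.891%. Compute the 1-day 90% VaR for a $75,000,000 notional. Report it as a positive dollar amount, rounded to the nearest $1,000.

At 90% one-sided, z = 1.282.
VaR = −μ + z·σ = −(0.08%) + 1.282 × 1.891% = 2.344%.
On $75,000,000: 0.02344 × $75,000,000 = $1,758,000.

$1,758,000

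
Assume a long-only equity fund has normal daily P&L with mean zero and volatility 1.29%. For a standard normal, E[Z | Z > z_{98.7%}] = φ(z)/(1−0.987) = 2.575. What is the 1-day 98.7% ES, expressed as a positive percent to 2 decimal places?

3.32%

ES = 1.29% × 2.575 = 3.322%.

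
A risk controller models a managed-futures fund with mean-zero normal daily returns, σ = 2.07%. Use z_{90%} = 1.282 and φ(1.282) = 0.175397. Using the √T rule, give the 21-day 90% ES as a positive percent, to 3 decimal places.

16.638%

σ_{21d} = 2.07% × √21 = 9.486%.
ES multiplier = φ(z)/(1−α) = 0.175397/0.1 = 1.754.
ES = 9.486% × 1.754 = 16.638%.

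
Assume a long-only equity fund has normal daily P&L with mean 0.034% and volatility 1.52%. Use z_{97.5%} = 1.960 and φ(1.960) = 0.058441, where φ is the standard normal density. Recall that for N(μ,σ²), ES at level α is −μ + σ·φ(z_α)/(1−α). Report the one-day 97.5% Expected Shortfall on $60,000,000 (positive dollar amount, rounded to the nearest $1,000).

$2,112,000

Tail multiplier: φ(z)/(1−α) = 0.058441 / 0.025 = 2.338.
ES = −(0.034%) + 1.52% × 2.338 = 3.520%.
On $60,000,000: 0.03520 × $60,000,000 = $2,112,000.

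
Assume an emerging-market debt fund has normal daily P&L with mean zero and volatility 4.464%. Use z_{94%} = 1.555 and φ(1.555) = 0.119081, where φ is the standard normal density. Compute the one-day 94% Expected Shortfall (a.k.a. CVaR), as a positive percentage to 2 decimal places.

Tail multiplier: φ(z)/(1−α) = 0.119081 / 0.06 = 1.985.
ES = 4.464% × 1.985 = 8.861%.

8.86%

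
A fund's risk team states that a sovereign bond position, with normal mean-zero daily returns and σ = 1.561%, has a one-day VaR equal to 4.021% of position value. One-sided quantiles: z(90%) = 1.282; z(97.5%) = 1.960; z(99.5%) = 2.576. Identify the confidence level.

99.5%

Implied z = VaR/σ = 4.021 / 1.561 = 2.576.
This matches z(99.5%) = 2.576.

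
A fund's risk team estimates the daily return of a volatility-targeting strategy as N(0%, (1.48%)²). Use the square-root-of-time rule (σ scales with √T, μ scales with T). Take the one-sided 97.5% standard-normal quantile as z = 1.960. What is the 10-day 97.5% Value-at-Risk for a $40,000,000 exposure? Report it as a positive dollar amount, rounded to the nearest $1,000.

σ_{10d} = 1.48% × √10 = 4.680%.
VaR = 1.960 × 4.680% = 9.173%.
On $40,000,000: 0.09173 × $40,000,000 = $3,669,200.

$3,669,000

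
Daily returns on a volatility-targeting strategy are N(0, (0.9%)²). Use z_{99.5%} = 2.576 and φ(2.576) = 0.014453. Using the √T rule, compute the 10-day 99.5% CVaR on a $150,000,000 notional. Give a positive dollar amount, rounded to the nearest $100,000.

$12,300,000

σ_{10d} = 0.9% × √10 = 2.846%.
ES multiplier = φ(z)/(1−α) = 0.014453/0.005 = 2.891.
ES = 2.846% × 2.891 = 8.228%; on $150,000,000: $12,342,000.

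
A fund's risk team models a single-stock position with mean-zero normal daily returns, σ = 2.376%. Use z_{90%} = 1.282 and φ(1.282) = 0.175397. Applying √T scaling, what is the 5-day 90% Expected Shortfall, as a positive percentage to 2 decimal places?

σ_{5d} = 2.376% × √5 = 5.313%.
ES multiplier = φ(z)/(1−α) = 0.175397/0.1 = 1.754.
ES = 5.313% × 1.754 = 9.319%.

9.32%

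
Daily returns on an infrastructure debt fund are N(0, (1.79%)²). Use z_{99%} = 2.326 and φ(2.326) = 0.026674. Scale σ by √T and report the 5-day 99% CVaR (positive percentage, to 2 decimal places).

σ_{5d} = 1.79% × √5 = 4.003%.
ES multiplier = φ(z)/(1−α) = 0.026674/0.01 = 2.667.
ES = 4.003% × 2.667 = 10.676%.

10.68%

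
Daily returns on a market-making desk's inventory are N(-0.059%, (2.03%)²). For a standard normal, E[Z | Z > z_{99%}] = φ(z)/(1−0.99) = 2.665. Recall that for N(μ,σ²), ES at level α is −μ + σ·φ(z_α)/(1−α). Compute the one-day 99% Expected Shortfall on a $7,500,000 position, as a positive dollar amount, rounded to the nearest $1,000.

ES = −(-0.059%) + 2.03% × 2.665 = 5.469%.
On $7,500,000: 0.05469 × $7,500,000 = $410,175.

$410,000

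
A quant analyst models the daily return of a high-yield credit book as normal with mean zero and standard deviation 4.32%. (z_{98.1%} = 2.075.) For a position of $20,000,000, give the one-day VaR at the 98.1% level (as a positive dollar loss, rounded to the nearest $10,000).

$1,790,000

VaR = z·σ = 2.075 × 4.32% = 8.964%.
On $20,000,000: 0.08964 × $20,000,000 = $1,792,800.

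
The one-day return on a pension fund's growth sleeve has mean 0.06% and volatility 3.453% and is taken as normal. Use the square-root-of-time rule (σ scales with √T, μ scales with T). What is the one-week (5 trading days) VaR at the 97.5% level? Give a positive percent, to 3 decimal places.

14.833%

At 97.5%, z = 1.960.
σ_{5d} = 3.453% × √5 = 7.721%; μ_{5d} = 5 × 0.06% = 0.300%.
VaR = −(0.300%) + 1.960 × 7.721% = 14.833%.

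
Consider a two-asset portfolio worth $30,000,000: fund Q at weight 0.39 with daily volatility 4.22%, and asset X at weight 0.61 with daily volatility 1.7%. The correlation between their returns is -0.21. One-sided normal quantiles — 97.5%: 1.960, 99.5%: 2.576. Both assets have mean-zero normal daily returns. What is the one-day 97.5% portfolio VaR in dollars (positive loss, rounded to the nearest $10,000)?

$1,030,000

σ_p² = 0.39²·4.22² + 0.61²·1.7² + 2·-0.21·0.39·0.61·4.22·1.7 = 3.0672 (%²).
σ_p = √3.0672 = 1.751%.
VaR = 1.960 × 1.751% = 3.432%; on $30,000,000 that is $1,029,600.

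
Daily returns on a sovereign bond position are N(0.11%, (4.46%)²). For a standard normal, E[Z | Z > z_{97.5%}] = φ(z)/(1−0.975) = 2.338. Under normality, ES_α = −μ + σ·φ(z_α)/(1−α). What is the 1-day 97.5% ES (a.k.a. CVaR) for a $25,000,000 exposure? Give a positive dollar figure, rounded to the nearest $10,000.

ES = −(0.11%) + 4.46% × 2.338 = 10.317%.
On $25,000,000: 0.10317 × $25,000,000 = $2,579,250.

$2,580,000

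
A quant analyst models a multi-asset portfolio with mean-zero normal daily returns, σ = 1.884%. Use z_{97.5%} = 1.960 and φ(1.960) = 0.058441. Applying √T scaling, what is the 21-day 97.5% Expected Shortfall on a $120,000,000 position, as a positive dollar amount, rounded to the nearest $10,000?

σ_{21d} = 1.884% × √21 = 8.634%.
ES multiplier = φ(z)/(1−α) = 0.058441/0.025 = 2.338.
ES = 8.634% × 2.338 = 20.186%; on $120,000,000: $24,223,200.

$24,220,000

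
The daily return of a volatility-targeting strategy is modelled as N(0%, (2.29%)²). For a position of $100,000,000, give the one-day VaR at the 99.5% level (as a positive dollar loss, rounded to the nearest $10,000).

$5,900,000

At 99.5% one-sided, z = 2.576.
VaR = z·σ = 2.576 × 2.29% = 5.899%.
On $100,000,000: 0.05899 × $100,000,000 = $5,899,000.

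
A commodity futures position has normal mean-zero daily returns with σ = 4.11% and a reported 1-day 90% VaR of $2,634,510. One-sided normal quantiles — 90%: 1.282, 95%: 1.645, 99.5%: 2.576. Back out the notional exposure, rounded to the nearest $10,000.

VaR as a fraction of value: z·σ = 1.282 × 4.11% = 5.26902%.
Position = $2,634,510 / 0.0526902 = $50,000,000.

$50,000,000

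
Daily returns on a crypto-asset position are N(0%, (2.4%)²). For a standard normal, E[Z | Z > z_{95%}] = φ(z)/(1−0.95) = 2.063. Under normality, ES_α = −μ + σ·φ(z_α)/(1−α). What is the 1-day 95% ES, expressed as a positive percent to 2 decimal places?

4.95%

ES = 2.4% × 2.063 = 4.951%.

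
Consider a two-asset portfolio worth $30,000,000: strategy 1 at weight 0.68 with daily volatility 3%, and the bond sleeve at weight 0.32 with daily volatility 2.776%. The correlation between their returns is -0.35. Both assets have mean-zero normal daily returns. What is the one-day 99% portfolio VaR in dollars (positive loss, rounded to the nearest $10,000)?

σ_p² = 0.68²·3² + 0.32²·2.776² + 2·-0.35·0.68·0.32·3·2.776 = 3.6822 (%²).
σ_p = √3.6822 = 1.919%.
At 99%, z = 2.326.
VaR = 2.326 × 1.919% = 4.464%; on $30,000,000 that is $1,339,200.

$1,340,000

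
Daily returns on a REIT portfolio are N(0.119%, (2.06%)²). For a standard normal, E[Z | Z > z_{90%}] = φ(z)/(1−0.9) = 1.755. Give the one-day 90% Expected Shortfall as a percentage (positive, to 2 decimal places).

3.50%

ES = −(0.119%) + 2.06% × 1.755 = 3.496%.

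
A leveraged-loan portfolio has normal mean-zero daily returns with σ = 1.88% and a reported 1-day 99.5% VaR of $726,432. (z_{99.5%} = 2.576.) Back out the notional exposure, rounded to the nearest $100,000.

$15,000,000

VaR as a fraction of value: z·σ = 2.576 × 1.88% = 4.84288%.
Position = $726,432 / 0.0484288 = $15,000,000.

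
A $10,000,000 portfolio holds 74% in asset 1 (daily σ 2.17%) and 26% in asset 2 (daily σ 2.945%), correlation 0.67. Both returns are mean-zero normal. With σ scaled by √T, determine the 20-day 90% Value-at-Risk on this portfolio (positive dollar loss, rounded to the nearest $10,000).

σ_p = √(0.74²·2.17² + 0.26²·2.945² + 2·0.67·0.74·0.26·2.17·2.945) = 2.194%.
σ_{20d} = 2.194% × √20 = 9.812%.
z(90%) = 1.282.
VaR = 1.282 × 9.812% = 12.579%; on $10,000,000 that is $1,257,900.

$1,260,000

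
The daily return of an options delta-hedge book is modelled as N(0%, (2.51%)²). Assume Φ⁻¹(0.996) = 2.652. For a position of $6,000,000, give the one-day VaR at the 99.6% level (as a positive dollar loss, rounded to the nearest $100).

VaR = z·σ = 2.652 × 2.51% = 6.657%.
On $6,000,000: 0.06657 × $6,000,000 = $399,420.

$399,400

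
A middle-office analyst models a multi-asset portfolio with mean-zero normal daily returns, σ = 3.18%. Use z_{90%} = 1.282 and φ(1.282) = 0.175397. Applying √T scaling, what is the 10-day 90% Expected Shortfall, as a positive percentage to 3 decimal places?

17.638%

σ_{10d} = 3.18% × √10 = 10.056%.
ES multiplier = φ(z)/(1−α) = 0.175397/0.1 = 1.754.
ES = 10.056% × 1.754 = 17.638%.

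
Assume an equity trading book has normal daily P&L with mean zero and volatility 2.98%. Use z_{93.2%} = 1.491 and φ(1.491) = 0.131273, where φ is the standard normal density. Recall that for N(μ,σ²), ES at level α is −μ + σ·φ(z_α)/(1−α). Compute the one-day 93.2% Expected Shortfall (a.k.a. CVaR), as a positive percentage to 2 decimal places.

Tail multiplier: φ(z)/(1−α) = 0.131273 / 0.068 = 1.930.
ES = 2.98% × 1.930 = 5.751%.

5.75%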